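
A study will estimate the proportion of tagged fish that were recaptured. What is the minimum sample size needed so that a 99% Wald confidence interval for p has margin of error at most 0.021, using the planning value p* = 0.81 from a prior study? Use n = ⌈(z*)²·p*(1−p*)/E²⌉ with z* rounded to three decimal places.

n = 2316

z* = 2.576 at the 99% level.
p*(1−p*) = 0.1539.
(z*)²·p*(1−p*)/E² = 6.635776·0.1539/0.000441 = 2315.750.
Rounding up, n = 2316.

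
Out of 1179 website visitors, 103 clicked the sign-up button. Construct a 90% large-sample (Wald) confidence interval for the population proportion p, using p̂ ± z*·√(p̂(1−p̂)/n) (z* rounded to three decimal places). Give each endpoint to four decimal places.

p̂ = 103/1179 = 0.08736.
SE = √(p̂(1−p̂)/n) = √(0.079730/1179) = 0.008223.
For 90% confidence, z* = 1.645.
Margin of error: 1.645 × 0.008223 = 0.01353.
So the interval runs from 0.0738 to 0.1009.

(0.0738, 0.1009)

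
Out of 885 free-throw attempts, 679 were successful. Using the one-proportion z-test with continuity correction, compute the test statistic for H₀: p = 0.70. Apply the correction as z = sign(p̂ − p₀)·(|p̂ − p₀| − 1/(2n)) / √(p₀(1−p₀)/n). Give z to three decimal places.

z = 4.328

Sample proportion p̂ = 679/885 = 0.76723. p̂ − p₀ = 0.067232.
Continuity correction 1/(2n) = 1/1770 = 0.000565.
Corrected numerator: |0.067232| − 0.000565 = 0.066667.
SE₀ = √(0.70·0.30/885) = 0.015404.
z = (+)0.066667/0.015404 = 4.328.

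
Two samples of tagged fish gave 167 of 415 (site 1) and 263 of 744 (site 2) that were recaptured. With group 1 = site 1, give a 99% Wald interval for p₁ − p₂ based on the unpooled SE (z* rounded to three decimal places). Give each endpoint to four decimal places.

(-0.0278, 0.1256)

p̂₁ = 167/415 = 0.40241, p̂₂ = 263/744 = 0.35349; p̂₁ − p̂₂ = 0.04892.
Unpooled SE = √(p̂₁(1−p̂₁)/n₁ + p̂₂(1−p̂₂)/n₂) = √(0.000579461 + 0.000307172) = 0.029776.
z* = 2.576 at the 99% level. Margin of error = 0.07670.
So the interval runs from -0.0278 to 0.1256.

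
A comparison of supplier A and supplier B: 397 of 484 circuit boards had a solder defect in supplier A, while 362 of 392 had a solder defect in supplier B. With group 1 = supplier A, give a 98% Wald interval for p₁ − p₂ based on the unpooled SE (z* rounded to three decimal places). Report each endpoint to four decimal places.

p̂₁ = 0.82025, p̂₂ = 0.92347, so the observed difference is -0.10322.
SE = √(0.000304631 + 0.000180290) = √0.000484921 = 0.022021.
z* = 2.326 at the 98% level. Margin = 2.326·0.022021 = 0.05122.
CI: -0.10322 ± 0.05122 = (-0.1544, -0.0520).

(-0.1544, -0.0520)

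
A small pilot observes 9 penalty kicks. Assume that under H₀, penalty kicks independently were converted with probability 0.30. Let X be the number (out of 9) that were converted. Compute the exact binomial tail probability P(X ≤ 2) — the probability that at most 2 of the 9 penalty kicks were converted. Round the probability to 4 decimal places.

P = 0.4628

X ~ Binomial(n=9, p=0.30).
P(X ≤ 2) = C(9,0)·0.30^0·0.70^9 + C(9,1)·0.30^1·0.70^8 + C(9,2)·0.30^2·0.70^7.
= 0.040354 + 0.155650 + 0.266828 = 0.4628.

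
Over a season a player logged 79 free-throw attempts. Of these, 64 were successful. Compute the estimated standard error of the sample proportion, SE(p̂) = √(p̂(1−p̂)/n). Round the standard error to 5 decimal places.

SE = 0.04413

p̂ = 64/79 = 0.81013.
p̂(1−p̂) = 0.153819.
Dividing by n and taking the root: √0.001947076 = 0.04413.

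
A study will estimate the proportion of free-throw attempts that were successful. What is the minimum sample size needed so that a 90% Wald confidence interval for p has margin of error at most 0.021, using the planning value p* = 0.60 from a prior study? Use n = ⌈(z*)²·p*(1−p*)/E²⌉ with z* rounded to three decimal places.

n = 1473

For 90% confidence, z* = 1.645.
p*(1−p*) = 0.60·0.40 = 0.2400.
(z*)²·p*(1−p*)/E² = 2.706025·0.2400/0.000441 = 1472.667.
⌈1472.667⌉ = 1473.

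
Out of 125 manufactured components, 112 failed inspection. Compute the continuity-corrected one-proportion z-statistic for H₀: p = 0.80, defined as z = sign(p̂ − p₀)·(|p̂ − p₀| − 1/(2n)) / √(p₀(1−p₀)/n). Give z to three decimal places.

z = 2.571

With x = 112 successes in n = 125, p̂ = 0.89600. p̂ − p₀ = 0.096000.
1/(2n) = 0.004000.
Corrected numerator: |0.096000| − 0.004000 = 0.092000.
SE₀ = √(0.80·0.20/125) = 0.035777.
z = (+)0.092000/0.035777 = 2.571.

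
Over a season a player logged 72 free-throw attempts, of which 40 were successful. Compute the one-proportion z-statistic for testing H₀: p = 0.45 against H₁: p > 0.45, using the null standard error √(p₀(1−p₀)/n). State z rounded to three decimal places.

Sample proportion p̂ = 40/72 = 0.55556.
Under H₀, SE = √(p₀(1−p₀)/n) = √(0.45·0.55/72) = √0.003437500 = 0.058630.
z = (p̂ − p₀)/SE = (0.55556 − 0.45)/0.058630 = 1.800.

z = 1.800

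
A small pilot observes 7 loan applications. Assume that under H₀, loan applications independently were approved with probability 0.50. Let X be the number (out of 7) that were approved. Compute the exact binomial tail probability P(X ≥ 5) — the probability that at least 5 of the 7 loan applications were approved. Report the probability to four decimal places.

P = 0.2266

X ~ Binomial(n=7, p=0.50).
P(X ≥ 5) = C(7,5)·0.50^5·0.50^2 + C(7,6)·0.50^6·0.50^1 + C(7,7)·0.50^7·0.50^0.
= 0.164062 + 0.054688 + 0.007812 = 0.2266.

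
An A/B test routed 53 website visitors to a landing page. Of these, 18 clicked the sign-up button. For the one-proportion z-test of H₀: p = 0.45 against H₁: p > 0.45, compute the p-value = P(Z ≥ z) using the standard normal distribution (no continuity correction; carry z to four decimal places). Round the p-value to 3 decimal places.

p-value = 0.947

The sample proportion is 18/53 = 0.33962.
Under H₀, SE = √(p₀(1−p₀)/n) = √(0.45·0.55/53) = √0.004669811 = 0.068336.
z = (p̂ − p₀)/SE = (18/53 − 0.45)/0.068336 ≈ -1.6152.
From the standard normal, P(Z ≥ z) = 0.947.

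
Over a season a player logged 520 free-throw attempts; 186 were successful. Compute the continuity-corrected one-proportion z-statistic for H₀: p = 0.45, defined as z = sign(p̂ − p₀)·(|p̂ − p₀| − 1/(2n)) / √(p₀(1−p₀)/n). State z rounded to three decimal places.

With x = 186 successes in n = 520, p̂ = 0.35769. p̂ − p₀ = -0.092308.
Continuity correction 1/(2n) = 1/1040 = 0.000962.
Corrected numerator: |-0.092308| − 0.000962 = 0.091346.
SE₀ = √(0.45·0.55/520) = 0.021817.
z = −0.091346/0.021817 = -4.187.

z = -4.187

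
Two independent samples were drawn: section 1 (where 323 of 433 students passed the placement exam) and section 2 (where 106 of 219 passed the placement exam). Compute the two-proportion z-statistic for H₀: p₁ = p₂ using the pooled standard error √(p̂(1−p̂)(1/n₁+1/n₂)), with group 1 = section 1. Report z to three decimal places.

z = 6.659

Sample proportions: p̂₁ = 323/433 = 0.74596 and p̂₂ = 106/219 = 0.48402.
Pooling: p̂ = 429/652 = 0.65798.
SE = √[p̂(1−p̂)(1/n₁+1/n₂)] = √[0.65798·0.34202·(1/433+1/219)] ≈ 0.039336.
z = (p̂₁ − p̂₂)/SE = (0.74596 − 0.48402)/0.039336 = 0.26194/0.039336 = 6.659.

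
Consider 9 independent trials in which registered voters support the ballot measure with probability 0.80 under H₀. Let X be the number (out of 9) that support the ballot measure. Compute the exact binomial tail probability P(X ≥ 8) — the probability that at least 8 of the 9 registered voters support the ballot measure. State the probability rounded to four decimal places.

X ~ Binomial(n=9, p=0.80).
P(X ≥ 8) = C(9,8)·0.80^8·0.20^1 + C(9,9)·0.80^9·0.20^0.
= 0.301990 + 0.134218 = 0.4362.

P = 0.4362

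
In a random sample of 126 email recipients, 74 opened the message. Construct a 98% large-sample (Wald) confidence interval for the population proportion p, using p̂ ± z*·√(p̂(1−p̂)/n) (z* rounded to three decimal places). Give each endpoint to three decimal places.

(0.485, 0.689)

Sample proportion p̂ = 74/126 = 0.58730.
SE = √(p̂(1−p̂)/n) = √(0.242378/126) = 0.043859.
z* = 2.326 at the 98% level.
Margin of error: 2.326 × 0.043859 = 0.10202.
Interval: 0.58730 ± 0.10202 → (0.485, 0.689).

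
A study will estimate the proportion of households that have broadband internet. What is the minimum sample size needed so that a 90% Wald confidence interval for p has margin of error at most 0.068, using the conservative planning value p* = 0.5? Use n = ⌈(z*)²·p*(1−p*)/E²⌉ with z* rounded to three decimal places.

For 90% confidence, z* = 1.645.
p*(1−p*) = 0.50·0.50 = 0.2500.
Required n before rounding: 2.706025 × 0.2500 / 0.068² = 146.303.
Rounding up, n = 147.

n = 147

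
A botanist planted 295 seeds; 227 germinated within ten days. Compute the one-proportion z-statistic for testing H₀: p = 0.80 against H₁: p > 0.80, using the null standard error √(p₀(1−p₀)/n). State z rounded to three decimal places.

Sample proportion p̂ = 227/295 = 0.76949.
Under H₀, SE = √(p₀(1−p₀)/n) = √(0.80·0.20/295) = √0.000542373 = 0.023289.
z = (0.76949 − 0.80)/0.023289 = -0.03051/0.023289 = -1.310.

z = -1.310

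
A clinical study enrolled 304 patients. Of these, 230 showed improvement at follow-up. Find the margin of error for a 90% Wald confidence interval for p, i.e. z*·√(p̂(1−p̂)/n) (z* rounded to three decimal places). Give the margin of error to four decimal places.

Sample proportion p̂ = 230/304 = 0.75658.
SE = √(p̂(1−p̂)/n) = √(0.184167/304) = 0.024613.
z* = 1.645 at the 90% level.
Margin of error = z*·SE = 1.645 × 0.024613 = 0.0405.

ME = 0.0405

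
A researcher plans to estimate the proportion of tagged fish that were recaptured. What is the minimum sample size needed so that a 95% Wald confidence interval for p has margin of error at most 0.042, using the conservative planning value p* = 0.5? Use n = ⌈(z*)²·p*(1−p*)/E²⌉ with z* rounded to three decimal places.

For 95% confidence, z* = 1.960.
p*(1−p*) = 0.2500.
Required n before rounding: 3.841600 × 0.2500 / 0.042² = 544.444.
Rounding up, n = 545.

n = 545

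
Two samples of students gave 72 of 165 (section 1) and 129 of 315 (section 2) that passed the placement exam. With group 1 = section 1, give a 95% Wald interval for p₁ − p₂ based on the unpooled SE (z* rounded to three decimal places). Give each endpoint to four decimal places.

p̂₁ = 0.43636, p̂₂ = 0.40952, so the observed difference is 0.02684.
SE = √(0.001490609 + 0.000767664) = √0.002258273 = 0.047521.
z* = 1.960 at the 95% level. Margin = 1.960·0.047521 = 0.09314.
Interval: 0.02684 ± 0.09314 → (-0.0663, 0.1200).

(-0.0663, 0.1200)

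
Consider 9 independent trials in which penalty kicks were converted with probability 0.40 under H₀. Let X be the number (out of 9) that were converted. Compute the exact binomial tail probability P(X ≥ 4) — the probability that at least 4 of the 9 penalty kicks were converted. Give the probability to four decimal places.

X is binomial with n = 9 and p = 0.40.
P(X ≥ 4) = Σ_{j=4}^{9} C(9,j)·0.40^j·0.60^{9−j}.
= 0.250823 + 0.167215 + 0.074318 + 0.021234 + 0.003539 + 0.000262 = 0.5174.

P = 0.5174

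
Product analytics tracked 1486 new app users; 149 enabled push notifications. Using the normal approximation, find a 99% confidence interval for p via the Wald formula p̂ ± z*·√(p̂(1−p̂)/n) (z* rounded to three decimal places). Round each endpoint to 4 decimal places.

(0.0802, 0.1203)

With x = 149 successes in n = 1486, p̂ = 0.10027.
SE = √(p̂(1−p̂)/n) = √(0.090215/1486) = 0.007792.
z* = 2.576 at the 99% level.
Margin of error: 2.576 × 0.007792 = 0.02007.
CI: 0.10027 ± 0.02007 = (0.0802, 0.1203).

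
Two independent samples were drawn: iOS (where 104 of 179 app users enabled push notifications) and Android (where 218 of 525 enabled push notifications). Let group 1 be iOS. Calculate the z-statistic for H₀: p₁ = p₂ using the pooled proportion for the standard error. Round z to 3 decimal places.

p̂₁ = 104/179 = 0.58101, p̂₂ = 218/525 = 0.41524.
Pooling: p̂ = 322/704 = 0.45739.
SE = √[p̂(1−p̂)(1/n₁+1/n₂)] = √[0.45739·0.54261·(1/179+1/525)] ≈ 0.043119.
z = 0.16577/0.043119 = 3.844.

z = 3.844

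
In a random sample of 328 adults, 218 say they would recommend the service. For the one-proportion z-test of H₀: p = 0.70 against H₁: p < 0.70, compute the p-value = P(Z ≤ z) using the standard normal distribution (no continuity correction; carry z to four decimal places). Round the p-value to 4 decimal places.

Sample proportion p̂ = 218/328 = 0.66463.
Under H₀, SE = √(p₀(1−p₀)/n) = √(0.70·0.30/328) = √0.000640244 = 0.025303.
z = (p̂ − p₀)/SE = (218/328 − 0.70)/0.025303 ≈ -1.3977.
p-value = P(Z ≤ z) with z = -1.3977 → 0.0811.

p-value = 0.0811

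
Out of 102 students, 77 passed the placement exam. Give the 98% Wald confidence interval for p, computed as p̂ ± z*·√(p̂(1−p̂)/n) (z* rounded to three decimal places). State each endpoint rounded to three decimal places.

(0.656, 0.854)

The sample proportion is 77/102 = 0.75490.
SE(p̂) = √(0.75490·0.24510/102) = 0.042591.
The 98% critical value is z* = 2.326.
Margin of error: 2.326 × 0.042591 = 0.09907.
Interval: 0.75490 ± 0.09907 → (0.656, 0.854).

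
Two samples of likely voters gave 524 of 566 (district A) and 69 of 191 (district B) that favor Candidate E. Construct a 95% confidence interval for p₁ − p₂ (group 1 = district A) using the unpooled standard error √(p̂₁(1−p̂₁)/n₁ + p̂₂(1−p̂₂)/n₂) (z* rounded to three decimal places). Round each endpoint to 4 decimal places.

(0.4931, 0.6360)

p̂₁ = 524/566 = 0.92580, p̂₂ = 69/191 = 0.36126; p̂₁ − p̂₂ = 0.56454.
SE = √(0.000121376 + 0.001208117) = √0.001329493 = 0.036462.
z* = 1.960 at the 95% level. Margin of error = 0.07147.
CI: 0.56454 ± 0.07147 = (0.4931, 0.6360).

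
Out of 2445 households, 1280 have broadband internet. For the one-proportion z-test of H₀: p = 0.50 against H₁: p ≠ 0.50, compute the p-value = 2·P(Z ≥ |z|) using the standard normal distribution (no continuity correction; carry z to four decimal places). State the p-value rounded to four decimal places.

The sample proportion is 1280/2445 = 0.52352.
Null standard error: √(0.50·0.50/2445) = √0.000102249 = 0.010112.
Test statistic (full precision, shown to 4 dp): z = (1280/2445 − 0.50)/SE₀ ≈ 2.3257.
p-value = 2·P(Z ≥ |z|) with z = 2.3257 → 0.0200.

p-value = 0.0200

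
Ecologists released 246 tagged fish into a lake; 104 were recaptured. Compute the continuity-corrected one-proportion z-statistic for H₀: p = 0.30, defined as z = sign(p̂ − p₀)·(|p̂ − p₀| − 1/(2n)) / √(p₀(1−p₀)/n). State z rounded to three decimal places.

z = 4.132

With x = 104 successes in n = 246, p̂ = 0.42276. p̂ − p₀ = 0.122764.
1/(2n) = 0.002033.
Corrected numerator: |0.122764| − 0.002033 = 0.120731.
Null standard error: √(0.30·0.70/246) = √0.000853659 = 0.029217.
z = +0.120731/0.029217 = 4.132.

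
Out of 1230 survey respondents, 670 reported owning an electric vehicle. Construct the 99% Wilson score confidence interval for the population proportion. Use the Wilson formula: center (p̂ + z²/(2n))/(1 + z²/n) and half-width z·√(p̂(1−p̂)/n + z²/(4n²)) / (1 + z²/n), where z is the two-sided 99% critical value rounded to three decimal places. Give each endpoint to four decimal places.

(0.5080, 0.5810)

p̂ = 670/1230 = 0.54472; z = 2.576, so z² = 6.635776.
1 + z²/n = 1.005395.
Center = (0.54472 + 0.002697)/1.005395 = 0.54448.
Radicand: p̂(1−p̂)/n + z²/(4n²) = 0.000201626 + 0.000001097 = 0.000202723.
Half-width = z·√(radicand)/denom = 2.576·0.014238/1.005395 = 0.03648.
So the interval runs from 0.5080 to 0.5810.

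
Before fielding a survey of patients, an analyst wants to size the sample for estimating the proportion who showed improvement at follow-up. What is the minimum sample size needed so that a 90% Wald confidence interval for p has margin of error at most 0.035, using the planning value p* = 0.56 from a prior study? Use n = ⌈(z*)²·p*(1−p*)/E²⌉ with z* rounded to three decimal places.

n = 545

z* = 1.645 at the 90% level.
p*(1−p*) = 0.56·0.44 = 0.2464.
(z*)²·p*(1−p*)/E² = 2.706025·0.2464/0.001225 = 544.298.
Rounding up, n = 545.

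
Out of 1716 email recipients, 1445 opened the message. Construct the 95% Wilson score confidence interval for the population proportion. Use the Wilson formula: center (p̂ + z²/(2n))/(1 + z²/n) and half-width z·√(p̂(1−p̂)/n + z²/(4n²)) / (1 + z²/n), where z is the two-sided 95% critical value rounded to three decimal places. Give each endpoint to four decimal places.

p̂ = 1445/1716 = 0.84207; z = 1.960, so z² = 3.841600.
Denominator 1 + z²/n = 1 + 3.841600/1716 = 1.002239.
Center = (0.84207 + 0.001119)/1.002239 = 0.84131.
Radicand: p̂(1−p̂)/n + z²/(4n²) = 0.000077497 + 0.000000326 = 0.000077823.
Half-width = z·√(radicand)/denom = 1.960·0.008822/1.002239 = 0.01725.
Interval: 0.84131 ± 0.01725 → (0.8241, 0.8586).

(0.8241, 0.8586)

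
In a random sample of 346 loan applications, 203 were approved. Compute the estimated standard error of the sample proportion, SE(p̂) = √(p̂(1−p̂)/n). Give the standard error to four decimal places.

SE = 0.0265

The sample proportion is 203/346 = 0.58671.
p̂(1−p̂) = 0.242481.
SE = √(0.242481/346) = 0.0265.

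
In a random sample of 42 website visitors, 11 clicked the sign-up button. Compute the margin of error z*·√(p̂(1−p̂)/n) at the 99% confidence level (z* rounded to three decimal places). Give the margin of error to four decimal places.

With x = 11 successes in n = 42, p̂ = 0.26190.
SE(p̂) = √(0.26190·0.73810/42) = 0.067843.
z* = 2.576 at the 99% level.
So ME = 0.1748.

ME = 0.1748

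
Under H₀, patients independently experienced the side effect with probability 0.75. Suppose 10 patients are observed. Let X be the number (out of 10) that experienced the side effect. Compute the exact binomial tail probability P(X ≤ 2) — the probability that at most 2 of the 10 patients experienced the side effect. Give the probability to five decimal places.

X is binomial with n = 10 and p = 0.75.
P(X ≤ 2) = C(10,0)·0.75^0·0.25^10 + C(10,1)·0.75^1·0.25^9 + C(10,2)·0.75^2·0.25^8.
= 0.000001 + 0.000029 + 0.000386 = 0.00042.

P = 0.00042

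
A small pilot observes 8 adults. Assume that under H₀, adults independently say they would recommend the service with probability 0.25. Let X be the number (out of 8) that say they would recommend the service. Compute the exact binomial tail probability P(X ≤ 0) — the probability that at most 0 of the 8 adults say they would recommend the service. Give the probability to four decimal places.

P = 0.1001

X is binomial with n = 8 and p = 0.25.
P(X ≤ 0) = C(8,0)·0.25^0·0.75^8.
= 0.100113 = 0.1001.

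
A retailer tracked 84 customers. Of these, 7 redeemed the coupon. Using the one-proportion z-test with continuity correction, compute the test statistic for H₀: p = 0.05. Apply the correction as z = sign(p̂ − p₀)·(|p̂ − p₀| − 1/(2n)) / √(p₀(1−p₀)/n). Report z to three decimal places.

With x = 7 successes in n = 84, p̂ = 0.08333. p̂ − p₀ = 0.033333.
1/(2n) = 0.005952.
Corrected numerator: |0.033333| − 0.005952 = 0.027381.
SE₀ = √(0.05·0.95/84) = 0.023780.
z = +0.027381/0.023780 = 1.151.

z = 1.151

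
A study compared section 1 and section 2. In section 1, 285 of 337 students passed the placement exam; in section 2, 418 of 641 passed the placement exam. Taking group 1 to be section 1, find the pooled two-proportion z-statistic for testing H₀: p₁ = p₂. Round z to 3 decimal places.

Sample proportions: p̂₁ = 285/337 = 0.84570 and p̂₂ = 418/641 = 0.65211.
Pooled p̂ = (285+418)/(337+641) = 703/978 = 0.71881.
Pooled SE = √[0.2021205·0.00452742] ≈ 0.030250.
z = 0.19359/0.030250 = 6.400.

z = 6.400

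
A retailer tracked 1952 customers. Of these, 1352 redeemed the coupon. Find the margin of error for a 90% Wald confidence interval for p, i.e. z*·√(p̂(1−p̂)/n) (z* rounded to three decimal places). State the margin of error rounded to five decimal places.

ME = 0.01718

Sample proportion p̂ = 1352/1952 = 0.69262.
SE(p̂) = √(0.69262·0.30738/1952) = 0.010443.
The 90% critical value is z* = 1.645.
ME = 1.645·0.010443 = 0.01718.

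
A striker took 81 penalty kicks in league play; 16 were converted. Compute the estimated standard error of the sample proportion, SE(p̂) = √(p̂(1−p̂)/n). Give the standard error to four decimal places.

With x = 16 successes in n = 81, p̂ = 0.19753.
p̂(1−p̂) = 0.158512.
Dividing by n and taking the root: √0.001956938 = 0.0442.

SE = 0.0442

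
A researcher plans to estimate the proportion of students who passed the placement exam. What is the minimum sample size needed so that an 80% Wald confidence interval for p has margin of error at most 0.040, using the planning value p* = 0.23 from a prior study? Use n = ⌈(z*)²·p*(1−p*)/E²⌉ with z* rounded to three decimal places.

n = 182

z* = 1.282 at the 80% level.
p*(1−p*) = 0.23·0.77 = 0.1771.
Required n before rounding: 1.643524 × 0.1771 / 0.040² = 181.918.
Rounding up, n = 182.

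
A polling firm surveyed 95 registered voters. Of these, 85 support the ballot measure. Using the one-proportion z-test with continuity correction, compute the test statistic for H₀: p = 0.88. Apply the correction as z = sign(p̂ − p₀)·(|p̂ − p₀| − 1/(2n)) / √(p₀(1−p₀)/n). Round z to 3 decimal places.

The sample proportion is 85/95 = 0.89474. p̂ − p₀ = 0.014737.
1/(2n) = 0.005263.
Corrected numerator: |0.014737| − 0.005263 = 0.009474.
Null standard error: √(0.88·0.12/95) = √0.001111579 = 0.033340.
z = (+)0.009474/0.033340 = 0.284.

z = 0.284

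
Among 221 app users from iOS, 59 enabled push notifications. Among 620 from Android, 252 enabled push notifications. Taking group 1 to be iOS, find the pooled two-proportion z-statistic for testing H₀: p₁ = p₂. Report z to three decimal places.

Sample proportions: p̂₁ = 59/221 = 0.26697 and p̂₂ = 252/620 = 0.40645.
Pooling: p̂ = 311/841 = 0.36980.
SE = √[p̂(1−p̂)(1/n₁+1/n₂)] = √[0.36980·0.63020·(1/221+1/620)] ≈ 0.037821.
z = -0.13948/0.037821 = -3.688.

z = -3.688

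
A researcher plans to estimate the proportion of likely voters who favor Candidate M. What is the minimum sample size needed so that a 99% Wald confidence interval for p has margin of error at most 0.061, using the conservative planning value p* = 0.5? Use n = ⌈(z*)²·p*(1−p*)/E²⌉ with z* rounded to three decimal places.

z* = 2.576 at the 99% level.
p*(1−p*) = 0.2500.
Required n before rounding: 6.635776 × 0.2500 / 0.061² = 445.833.
Rounding up, n = 446.

n = 446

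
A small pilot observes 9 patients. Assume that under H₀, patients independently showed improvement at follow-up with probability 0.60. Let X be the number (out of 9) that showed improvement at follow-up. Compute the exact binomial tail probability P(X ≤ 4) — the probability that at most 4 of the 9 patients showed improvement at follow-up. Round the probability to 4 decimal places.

P = 0.2666

X is binomial with n = 9 and p = 0.60.
P(X ≤ 4) = Σ_{j=0}^{4} C(9,j)·0.60^j·0.40^{9−j}.
= 0.000262 + 0.003539 + 0.021234 + 0.074318 + 0.167215 = 0.2666.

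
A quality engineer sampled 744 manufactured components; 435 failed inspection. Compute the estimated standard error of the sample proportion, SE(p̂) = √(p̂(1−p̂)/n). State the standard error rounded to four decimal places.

SE = 0.0181

With x = 435 successes in n = 744, p̂ = 0.58468.
p̂(1−p̂) = 0.58468·0.41532 = 0.242829.
SE = √(0.242829/744) = √0.000326383 = 0.0181.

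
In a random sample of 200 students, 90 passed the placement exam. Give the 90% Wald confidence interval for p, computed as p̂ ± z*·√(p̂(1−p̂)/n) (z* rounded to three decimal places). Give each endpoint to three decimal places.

(0.392, 0.508)

With x = 90 successes in n = 200, p̂ = 0.45000.
SE(p̂) = √(0.45000·0.55000/200) = 0.035178.
The 90% critical value is z* = 1.645.
Margin of error: 1.645 × 0.035178 = 0.05787.
Interval: 0.45000 ± 0.05787 → (0.392, 0.508).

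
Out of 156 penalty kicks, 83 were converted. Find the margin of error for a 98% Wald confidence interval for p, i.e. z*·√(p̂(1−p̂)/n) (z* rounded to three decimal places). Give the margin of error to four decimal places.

With x = 83 successes in n = 156, p̂ = 0.53205.
Standard error of p̂: √(0.248973/156) = √0.001595979 = 0.039950.
z* = 2.326 at the 98% level.
So ME = 0.0929.

ME = 0.0929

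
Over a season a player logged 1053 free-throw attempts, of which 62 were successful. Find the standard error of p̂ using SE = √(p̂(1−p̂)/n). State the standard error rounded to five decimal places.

SE = 0.00725

p̂ = 62/1053 = 0.05888.
p̂(1−p̂) = 0.055413.
Dividing by n and taking the root: √0.000052624 = 0.00725.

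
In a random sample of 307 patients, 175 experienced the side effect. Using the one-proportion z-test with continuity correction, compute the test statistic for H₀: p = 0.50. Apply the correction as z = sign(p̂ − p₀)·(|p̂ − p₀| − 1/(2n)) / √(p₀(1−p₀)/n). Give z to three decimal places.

z = 2.397

The sample proportion is 175/307 = 0.57003. p̂ − p₀ = 0.070033.
Continuity correction 1/(2n) = 1/614 = 0.001629.
Corrected numerator: |0.070033| − 0.001629 = 0.068404.
SE₀ = √(0.50·0.50/307) = 0.028537.
z = +0.068404/0.028537 = 2.397.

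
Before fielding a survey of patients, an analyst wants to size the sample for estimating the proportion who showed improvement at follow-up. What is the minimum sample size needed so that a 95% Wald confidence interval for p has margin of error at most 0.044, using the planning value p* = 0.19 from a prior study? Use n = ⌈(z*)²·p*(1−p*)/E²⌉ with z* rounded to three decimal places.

n = 306

The 95% critical value is z* = 1.960.
p*(1−p*) = 0.19·0.81 = 0.1539.
(z*)²·p*(1−p*)/E² = 3.841600·0.1539/0.001936 = 305.383.
⌈305.383⌉ = 306.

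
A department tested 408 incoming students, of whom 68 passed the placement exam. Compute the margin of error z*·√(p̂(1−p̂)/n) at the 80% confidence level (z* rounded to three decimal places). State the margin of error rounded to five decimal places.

The sample proportion is 68/408 = 0.16667.
SE(p̂) = √(0.16667·0.83333/408) = 0.018450.
z* = 1.282 at the 80% level.
So ME = 0.02365.

ME = 0.02365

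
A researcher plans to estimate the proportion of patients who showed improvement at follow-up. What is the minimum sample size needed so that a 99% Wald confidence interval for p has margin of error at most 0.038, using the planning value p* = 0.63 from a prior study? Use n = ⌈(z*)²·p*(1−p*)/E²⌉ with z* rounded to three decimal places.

For 99% confidence, z* = 2.576.
p*(1−p*) = 0.63·0.37 = 0.2331.
(z*)²·p*(1−p*)/E² = 6.635776·0.2331/0.001444 = 1071.191.
Rounding up, n = 1072.

n = 1072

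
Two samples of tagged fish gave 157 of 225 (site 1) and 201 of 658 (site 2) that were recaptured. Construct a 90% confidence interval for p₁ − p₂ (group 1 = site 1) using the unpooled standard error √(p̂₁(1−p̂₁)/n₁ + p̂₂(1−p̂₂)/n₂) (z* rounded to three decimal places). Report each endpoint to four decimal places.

(0.3339, 0.4507)

p̂₁ = 0.69778, p̂₂ = 0.30547, so the observed difference is 0.39231.
Unpooled SE = √(p̂₁(1−p̂₁)/n₁ + p̂₂(1−p̂₂)/n₂) = √(0.000937262 + 0.000322429) = 0.035492.
z* = 1.645 at the 90% level. Margin of error = 0.05838.
Interval: 0.39231 ± 0.05838 → (0.3339, 0.4507).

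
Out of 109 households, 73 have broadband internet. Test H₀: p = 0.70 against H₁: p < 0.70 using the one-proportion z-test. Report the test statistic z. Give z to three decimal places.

The sample proportion is 73/109 = 0.66972.
Null standard error: √(0.70·0.30/109) = √0.001926606 = 0.043893.
Test statistic: z = -0.03028/0.043893 = -0.690.

z = -0.690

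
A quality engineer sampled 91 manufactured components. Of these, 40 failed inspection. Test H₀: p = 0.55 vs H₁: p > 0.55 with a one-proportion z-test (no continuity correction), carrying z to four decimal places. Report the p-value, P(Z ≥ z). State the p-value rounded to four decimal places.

p̂ = 40/91 = 0.43956.
Under H₀, SE = √(p₀(1−p₀)/n) = √(0.55·0.45/91) = √0.002719780 = 0.052152.
Test statistic (full precision, shown to 4 dp): z = (40/91 − 0.55)/SE₀ ≈ -2.1177.
From the standard normal, P(Z ≥ z) = 0.9829.

p-value = 0.9829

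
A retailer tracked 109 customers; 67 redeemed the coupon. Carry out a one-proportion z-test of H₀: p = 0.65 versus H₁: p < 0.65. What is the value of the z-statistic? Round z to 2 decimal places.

p̂ = 67/109 = 0.61468.
SE₀ = √(0.65·0.35/109) = 0.045685.
z = (p̂ − p₀)/SE = (0.61468 − 0.65)/0.045685 = -0.77.

z = -0.77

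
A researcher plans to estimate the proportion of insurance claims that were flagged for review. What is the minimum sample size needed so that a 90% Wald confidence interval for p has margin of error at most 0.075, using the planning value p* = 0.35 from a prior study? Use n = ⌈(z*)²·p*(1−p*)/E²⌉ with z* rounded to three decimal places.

The 90% critical value is z* = 1.645.
p*(1−p*) = 0.35·0.65 = 0.2275.
Required n before rounding: 2.706025 × 0.2275 / 0.075² = 109.444.
Rounding up, n = 110.

n = 110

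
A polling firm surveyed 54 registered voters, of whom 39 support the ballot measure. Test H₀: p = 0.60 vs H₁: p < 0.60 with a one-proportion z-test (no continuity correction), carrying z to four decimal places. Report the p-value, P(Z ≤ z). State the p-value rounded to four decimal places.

p-value = 0.9666

p̂ = 39/54 = 0.72222.
Null standard error: √(0.60·0.40/54) = √0.004444444 = 0.066667.
z = (p̂ − p₀)/SE = (39/54 − 0.60)/0.066667 ≈ 1.8333.
From the standard normal, P(Z ≤ z) = 0.9666.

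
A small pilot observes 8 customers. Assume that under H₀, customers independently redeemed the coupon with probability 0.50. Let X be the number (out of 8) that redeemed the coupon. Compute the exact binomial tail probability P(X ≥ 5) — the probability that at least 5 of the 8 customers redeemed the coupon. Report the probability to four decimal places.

X ~ Binomial(n=8, p=0.50).
P(X ≥ 5) = C(8,5)·0.50^5·0.50^3 + C(8,6)·0.50^6·0.50^2 + C(8,7)·0.50^7·0.50^1 + C(8,8)·0.50^8·0.50^0.
= 0.218750 + 0.109375 + 0.031250 + 0.003906 = 0.3633.

P = 0.3633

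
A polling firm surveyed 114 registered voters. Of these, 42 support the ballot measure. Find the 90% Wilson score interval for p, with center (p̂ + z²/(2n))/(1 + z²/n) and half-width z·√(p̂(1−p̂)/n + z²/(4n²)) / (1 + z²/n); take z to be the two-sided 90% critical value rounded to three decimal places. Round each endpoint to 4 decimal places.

(0.2980, 0.4450)

Here p̂ = 42/114 = 0.36842 and z = 1.645 (z² = 2.706025).
Denominator 1 + z²/n = 1 + 2.706025/114 = 1.023737.
Adjusted center: (0.36842 + z²/(2n))/1.023737 = 0.37147.
Radicand: p̂(1−p̂)/n + z²/(4n²) = 0.002041114 + 0.000052055 = 0.002093169.
Half-width = 1.645·√0.002093169/1.023737 = 0.07352.
So the interval runs from 0.2980 to 0.4450.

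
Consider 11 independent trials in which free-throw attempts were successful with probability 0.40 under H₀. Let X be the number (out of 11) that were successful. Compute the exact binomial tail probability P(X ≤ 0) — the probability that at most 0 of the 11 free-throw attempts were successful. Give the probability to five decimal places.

P = 0.00363

X is binomial with n = 11 and p = 0.40.
P(X ≤ 0) = C(11,0)·0.40^0·0.60^11.
= 0.003628 = 0.00363.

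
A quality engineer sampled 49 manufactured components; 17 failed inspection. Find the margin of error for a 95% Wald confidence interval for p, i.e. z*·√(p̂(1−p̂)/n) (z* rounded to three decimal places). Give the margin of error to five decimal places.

p̂ = 17/49 = 0.34694.
SE = √(p̂(1−p̂)/n) = √(0.226572/49) = 0.067999.
For 95% confidence, z* = 1.960.
So ME = 0.13328.

ME = 0.13328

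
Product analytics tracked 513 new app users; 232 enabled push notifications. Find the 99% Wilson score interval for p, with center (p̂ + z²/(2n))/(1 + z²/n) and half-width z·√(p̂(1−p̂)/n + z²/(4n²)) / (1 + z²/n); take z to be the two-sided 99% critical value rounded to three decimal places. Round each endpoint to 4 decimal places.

Here p̂ = 232/513 = 0.45224 and z = 2.576 (z² = 6.635776).
1 + z²/n = 1.012935.
Adjusted center: (0.45224 + z²/(2n))/1.012935 = 0.45285.
Radicand: p̂(1−p̂)/n + z²/(4n²) = 0.000482883 + 0.000006304 = 0.000489187.
Half-width = z·√(radicand)/denom = 2.576·0.022118/1.012935 = 0.05625.
So the interval runs from 0.3966 to 0.5091.

(0.3966, 0.5091)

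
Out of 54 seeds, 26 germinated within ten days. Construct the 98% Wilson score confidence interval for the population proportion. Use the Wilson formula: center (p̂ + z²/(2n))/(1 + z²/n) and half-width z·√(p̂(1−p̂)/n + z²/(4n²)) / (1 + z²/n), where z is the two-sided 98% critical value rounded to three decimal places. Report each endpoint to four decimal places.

Here p̂ = 26/54 = 0.48148 and z = 2.326 (z² = 5.410276).
1 + z²/n = 1.100190.
Adjusted center: (0.48148 + z²/(2n))/1.100190 = 0.48317.
Radicand: p̂(1−p̂)/n + z²/(4n²) = 0.004623279 + 0.000463844 = 0.005087123.
Half-width = 2.326·√0.005087123/1.100190 = 0.15079.
Interval: 0.48317 ± 0.15079 → (0.3324, 0.6340).

(0.3324, 0.6340)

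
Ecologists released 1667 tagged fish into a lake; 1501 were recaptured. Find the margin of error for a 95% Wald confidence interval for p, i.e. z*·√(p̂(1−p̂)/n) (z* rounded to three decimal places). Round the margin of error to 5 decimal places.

ME = 0.01437

The sample proportion is 1501/1667 = 0.90042.
SE(p̂) = √(0.90042·0.09958/1667) = 0.007334.
For 95% confidence, z* = 1.960.
So ME = 0.01437.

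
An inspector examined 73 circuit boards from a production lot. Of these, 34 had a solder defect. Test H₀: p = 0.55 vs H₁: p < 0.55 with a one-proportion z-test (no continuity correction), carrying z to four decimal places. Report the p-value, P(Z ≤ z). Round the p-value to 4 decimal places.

p-value = 0.0740

With x = 34 successes in n = 73, p̂ = 0.46575.
SE₀ = √(0.55·0.45/73) = 0.058227.
Test statistic (full precision, shown to 4 dp): z = (34/73 − 0.55)/SE₀ ≈ -1.4469.
p-value = P(Z ≤ z) with z = -1.4469 → 0.0740.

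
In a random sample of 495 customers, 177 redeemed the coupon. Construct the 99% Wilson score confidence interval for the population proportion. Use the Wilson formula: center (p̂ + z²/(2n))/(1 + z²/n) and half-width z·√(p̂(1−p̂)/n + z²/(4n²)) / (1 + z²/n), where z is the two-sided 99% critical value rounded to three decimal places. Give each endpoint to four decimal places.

p̂ = 177/495 = 0.35758; z = 2.576, so z² = 6.635776.
Denominator 1 + z²/n = 1 + 6.635776/495 = 1.013406.
Center = (0.35758 + 0.006703)/1.013406 = 0.35946.
Radicand: p̂(1−p̂)/n + z²/(4n²) = 0.000464071 + 0.000006771 = 0.000470842.
Half-width = 2.576·√0.000470842/1.013406 = 0.05516.
Interval: 0.35946 ± 0.05516 → (0.3043, 0.4146).

(0.3043, 0.4146)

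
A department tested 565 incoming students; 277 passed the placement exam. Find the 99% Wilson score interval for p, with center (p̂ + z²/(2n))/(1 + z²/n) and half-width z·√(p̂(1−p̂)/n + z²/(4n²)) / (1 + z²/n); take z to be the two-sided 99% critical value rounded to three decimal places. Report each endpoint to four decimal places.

p̂ = 277/565 = 0.49027; z = 2.576, so z² = 6.635776.
Denominator 1 + z²/n = 1 + 6.635776/565 = 1.011745.
Adjusted center: (0.49027 + z²/(2n))/1.011745 = 0.49038.
Radicand: p̂(1−p̂)/n + z²/(4n²) = 0.000442310 + 0.000005197 = 0.000447507.
Half-width = z·√(radicand)/denom = 2.576·0.021154/1.011745 = 0.05386.
CI: 0.49038 ± 0.05386 = (0.4365, 0.5442).

(0.4365, 0.5442)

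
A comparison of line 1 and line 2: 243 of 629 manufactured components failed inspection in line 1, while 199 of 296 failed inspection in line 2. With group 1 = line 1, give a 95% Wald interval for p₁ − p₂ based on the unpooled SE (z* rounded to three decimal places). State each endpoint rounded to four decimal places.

(-0.3516, -0.2203)

p̂₁ = 243/629 = 0.38633, p̂₂ = 199/296 = 0.67230; p̂₁ − p̂₂ = -0.28597.
SE = √(0.000376913 + 0.000744303) = √0.001121216 = 0.033485.
The 95% critical value is z* = 1.960. Margin = 1.960·0.033485 = 0.06563.
CI: -0.28597 ± 0.06563 = (-0.3516, -0.2203).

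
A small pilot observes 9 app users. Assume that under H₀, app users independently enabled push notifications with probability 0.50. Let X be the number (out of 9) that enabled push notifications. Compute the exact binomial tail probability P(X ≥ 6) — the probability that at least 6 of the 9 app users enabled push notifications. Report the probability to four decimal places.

P = 0.2539

X ~ Binomial(n=9, p=0.50).
P(X ≥ 6) = C(9,6)·0.50^6·0.50^3 + C(9,7)·0.50^7·0.50^2 + C(9,8)·0.50^8·0.50^1 + C(9,9)·0.50^9·0.50^0.
= 0.164062 + 0.070312 + 0.017578 + 0.001953 = 0.2539.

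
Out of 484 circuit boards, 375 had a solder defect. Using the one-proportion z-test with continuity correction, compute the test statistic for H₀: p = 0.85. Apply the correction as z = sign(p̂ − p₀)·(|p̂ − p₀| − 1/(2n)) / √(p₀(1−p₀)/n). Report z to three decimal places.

z = -4.570

p̂ = 375/484 = 0.77479. p̂ − p₀ = -0.075207.
Continuity correction 1/(2n) = 1/968 = 0.001033.
Corrected numerator: |-0.075207| − 0.001033 = 0.074174.
SE₀ = √(0.85·0.15/484) = 0.016231.
z = (−)0.074174/0.016231 = -4.570.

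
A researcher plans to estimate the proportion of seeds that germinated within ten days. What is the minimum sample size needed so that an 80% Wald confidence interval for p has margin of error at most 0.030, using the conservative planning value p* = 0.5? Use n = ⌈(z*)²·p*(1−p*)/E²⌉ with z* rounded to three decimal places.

The 80% critical value is z* = 1.282.
p*(1−p*) = 0.2500.
(z*)²·p*(1−p*)/E² = 1.643524·0.2500/0.000900 = 456.534.
⌈456.534⌉ = 457.

n = 457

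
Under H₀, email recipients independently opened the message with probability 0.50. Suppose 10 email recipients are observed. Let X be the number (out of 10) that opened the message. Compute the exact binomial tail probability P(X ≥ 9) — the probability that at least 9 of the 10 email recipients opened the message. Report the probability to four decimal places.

X is binomial with n = 10 and p = 0.50.
P(X ≥ 9) = C(10,9)·0.50^9·0.50^1 + C(10,10)·0.50^10·0.50^0.
= 0.009766 + 0.000977 = 0.0107.

P = 0.0107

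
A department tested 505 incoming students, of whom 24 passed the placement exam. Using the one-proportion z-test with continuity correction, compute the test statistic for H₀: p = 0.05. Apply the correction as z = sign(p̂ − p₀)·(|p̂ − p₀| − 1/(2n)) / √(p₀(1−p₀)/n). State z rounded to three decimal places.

Sample proportion p̂ = 24/505 = 0.04752. p̂ − p₀ = -0.002475.
Continuity correction 1/(2n) = 1/1010 = 0.000990.
Corrected numerator: |-0.002475| − 0.000990 = 0.001485.
Under H₀, SE = √(p₀(1−p₀)/n) = √(0.05·0.95/505) = √0.000094059 = 0.009698.
z = (−)0.001485/0.009698 = -0.153.

z = -0.153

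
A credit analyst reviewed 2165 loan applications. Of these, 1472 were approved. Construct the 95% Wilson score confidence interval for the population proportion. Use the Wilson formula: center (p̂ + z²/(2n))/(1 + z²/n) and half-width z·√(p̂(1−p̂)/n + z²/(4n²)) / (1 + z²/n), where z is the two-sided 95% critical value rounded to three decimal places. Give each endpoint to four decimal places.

p̂ = 1472/2165 = 0.67991; z = 1.960, so z² = 3.841600.
Denominator 1 + z²/n = 1 + 3.841600/2165 = 1.001774.
Center = (0.67991 + 0.000887)/1.001774 = 0.67959.
Radicand: p̂(1−p̂)/n + z²/(4n²) = 0.000100523 + 0.000000205 = 0.000100728.
Half-width = 1.960·√0.000100728/1.001774 = 0.01964.
CI: 0.67959 ± 0.01964 = (0.6600, 0.6992).

(0.6600, 0.6992)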